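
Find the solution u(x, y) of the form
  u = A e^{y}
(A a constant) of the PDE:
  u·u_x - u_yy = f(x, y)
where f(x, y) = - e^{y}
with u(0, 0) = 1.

Answer: u(x, y) = e^{y}

Derivation:
Substitute the ansatz u = A e^{y} into the left-hand side.
Derivatives of the ansatz:
  u_x = 0
  u_yy = A e^{y}
Term by term:
  u·u_x = 0
  -u_yy = - A e^{y}
So the left-hand side equals
  - A e^{y}
This must equal f(x, y) = - e^{y} identically.
Matching coefficients of the independent functions:
  [e^{y}]:  - A = -1
Solving: A = 1.
Check against the point condition:
  u(0, 0) = 1  ⟹  A = 1  ✓
Hence u(x, y) = e^{y}.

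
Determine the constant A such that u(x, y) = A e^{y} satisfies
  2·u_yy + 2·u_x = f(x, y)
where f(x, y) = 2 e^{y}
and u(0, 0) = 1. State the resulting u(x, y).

Substitute the ansatz u = A e^{y} into the left-hand side.
Derivatives of the ansatz:
  u_yy = A e^{y}
  u_x = 0
Term by term:
  2·u_yy = 2 A e^{y}
  2·u_x = 0
So the left-hand side equals
  2 A e^{y}
This must equal f(x, y) = 2 e^{y} identically.
Matching coefficients of the independent functions:
  [e^{y}]:  2 A = 2
Solving: A = 1.
Check against the point condition:
  u(0, 0) = 1  ⟹  A = 1  ✓
Hence u(x, y) = e^{y}.

Answer: u(x, y) = e^{y}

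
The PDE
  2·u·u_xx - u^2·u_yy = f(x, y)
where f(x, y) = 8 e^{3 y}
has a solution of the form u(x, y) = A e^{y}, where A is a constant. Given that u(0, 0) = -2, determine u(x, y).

Substitute the ansatz u = A e^{y} into the left-hand side.
Derivatives of the ansatz:
  u_xx = 0
  u_yy = A e^{y}
Term by term:
  2·u·u_xx = 0
  -u^2·u_yy = - A^{3} e^{3 y}
So the left-hand side equals
  - A^{3} e^{3 y}
This must equal f(x, y) = 8 e^{3 y} identically.
Matching coefficients of the independent functions:
  [e^{3 y}]:  - A^{3} = 8
Solving: A = -2.
Check against the point condition:
  u(0, 0) = -2  ⟹  A = -2  ✓
Hence u(x, y) = - 2 e^{y}.

Answer: u(x, y) = - 2 e^{y}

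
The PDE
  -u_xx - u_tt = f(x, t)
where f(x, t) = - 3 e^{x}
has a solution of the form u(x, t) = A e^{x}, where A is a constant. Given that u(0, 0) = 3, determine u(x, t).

Substitute the ansatz u = A e^{x} into the left-hand side.
Derivatives of the ansatz:
  u_xx = A e^{x}
  u_tt = 0
Term by term:
  -u_xx = - A e^{x}
  -u_tt = 0
So the left-hand side equals
  - A e^{x}
This must equal f(x, t) = - 3 e^{x} identically.
Matching coefficients of the independent functions:
  [e^{x}]:  - A = -3
Solving: A = 3.
Check against the point condition:
  u(0, 0) = 3  ⟹  A = 3  ✓
Hence u(x, t) = 3 e^{x}.

Answer: u(x, t) = 3 e^{x}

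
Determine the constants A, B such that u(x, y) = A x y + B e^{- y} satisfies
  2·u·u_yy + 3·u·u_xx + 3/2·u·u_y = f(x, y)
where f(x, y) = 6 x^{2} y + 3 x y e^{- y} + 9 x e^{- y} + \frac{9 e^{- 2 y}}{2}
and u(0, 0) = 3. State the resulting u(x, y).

Answer: u(x, y) = 2 x y + 3 e^{- y}

Derivation:
Substitute the ansatz u = A x y + B e^{- y} into the left-hand side.
Derivatives of the ansatz:
  u_yy = B e^{- y}
  u_xx = 0
  u_y = A x - B e^{- y}
Term by term:
  2·u·u_yy = 2 A B x y e^{- y} + 2 B^{2} e^{- 2 y}
  3·u·u_xx = 0
  3/2·u·u_y = \frac{3 A^{2} x^{2} y}{2} - \frac{3 A B x y e^{- y}}{2} + \frac{3 A B x e^{- y}}{2} - \frac{3 B^{2} e^{- 2 y}}{2}
So the left-hand side equals
  \frac{3 A^{2} x^{2} y}{2} + \frac{A B x y e^{- y}}{2} + \frac{3 A B x e^{- y}}{2} + \frac{B^{2} e^{- 2 y}}{2}
This must equal f(x, y) = 6 x^{2} y + 3 x y e^{- y} + 9 x e^{- y} + \frac{9 e^{- 2 y}}{2} identically.
Matching coefficients of the independent functions:
  [x e^{- y}]:  \frac{3 A B}{2} = 9
  [x^{2} y]:  \frac{3 A^{2}}{2} = 6
  [x y e^{- y}]:  \frac{A B}{2} = 3
  [e^{- 2 y}]:  \frac{B^{2}}{2} = \frac{9}{2}
These equations allow (A, B) = (-2, -3) or (2, 3).
Impose the point condition(s):
  u(0, 0) = 3  ⟹  B = 3
Only A = 2, B = 3 satisfies everything.
Hence u(x, y) = 2 x y + 3 e^{- y}.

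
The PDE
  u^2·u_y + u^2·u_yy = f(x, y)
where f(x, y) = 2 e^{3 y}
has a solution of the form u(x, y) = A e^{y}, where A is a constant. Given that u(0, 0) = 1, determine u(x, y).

Answer: u(x, y) = e^{y}

Derivation:
Substitute the ansatz u = A e^{y} into the left-hand side.
Derivatives of the ansatz:
  u_y = A e^{y}
  u_yy = A e^{y}
Term by term:
  u^2·u_y = A^{3} e^{3 y}
  u^2·u_yy = A^{3} e^{3 y}
So the left-hand side equals
  2 A^{3} e^{3 y}
This must equal f(x, y) = 2 e^{3 y} identically.
Matching coefficients of the independent functions:
  [e^{3 y}]:  2 A^{3} = 2
Solving: A = 1.
Check against the point condition:
  u(0, 0) = 1  ⟹  A = 1  ✓
Hence u(x, y) = e^{y}.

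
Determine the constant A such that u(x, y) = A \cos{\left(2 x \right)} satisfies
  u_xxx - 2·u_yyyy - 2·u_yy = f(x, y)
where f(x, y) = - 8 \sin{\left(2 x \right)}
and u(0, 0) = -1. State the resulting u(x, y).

Substitute the ansatz u = A \cos{\left(2 x \right)} into the left-hand side.
Derivatives of the ansatz:
  u_xxx = 8 A \sin{\left(2 x \right)}
  u_yyyy = 0
  u_yy = 0
Term by term:
  u_xxx = 8 A \sin{\left(2 x \right)}
  -2·u_yyyy = 0
  -2·u_yy = 0
So the left-hand side equals
  8 A \sin{\left(2 x \right)}
This must equal f(x, y) = - 8 \sin{\left(2 x \right)} identically.
Matching coefficients of the independent functions:
  [\sin{\left(2 x \right)}]:  8 A = -8
Solving: A = -1.
Check against the point condition:
  u(0, 0) = -1  ⟹  A = -1  ✓
Hence u(x, y) = - \cos{\left(2 x \right)}.

Answer: u(x, y) = - \cos{\left(2 x \right)}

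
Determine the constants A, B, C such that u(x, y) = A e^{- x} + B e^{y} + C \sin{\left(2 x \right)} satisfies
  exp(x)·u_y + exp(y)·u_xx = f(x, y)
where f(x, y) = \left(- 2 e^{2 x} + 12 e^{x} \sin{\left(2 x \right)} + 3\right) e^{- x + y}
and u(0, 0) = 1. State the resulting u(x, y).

Substitute the ansatz u = A e^{- x} + B e^{y} + C \sin{\left(2 x \right)} into the left-hand side.
Derivatives of the ansatz:
  u_y = B e^{y}
  u_xx = A e^{- x} - 4 C \sin{\left(2 x \right)}
Term by term:
  exp(x)·u_y = B e^{x} e^{y}
  exp(y)·u_xx = A e^{- x} e^{y} - 4 C e^{y} \sin{\left(2 x \right)}
So the left-hand side equals
  A e^{- x} e^{y} + B e^{x} e^{y} - 4 C e^{y} \sin{\left(2 x \right)}
This must equal f(x, y) identically; expanded, f = - 2 e^{x} e^{y} + 12 e^{y} \sin{\left(2 x \right)} + 3 e^{- x} e^{y}.
Matching coefficients of the independent functions:
  [e^{- x} e^{y}]:  A = 3
  [e^{x} e^{y}]:  B = -2
  [e^{y} \sin{\left(2 x \right)}]:  - 4 C = 12
Solving: A = 3, B = -2, C = -3.
Check against the point condition:
  u(0, 0) = 1  ⟹  A + B = 1  ✓
Hence u(x, y) = - 2 e^{y} - 3 \sin{\left(2 x \right)} + 3 e^{- x}.

Answer: u(x, y) = - 2 e^{y} - 3 \sin{\left(2 x \right)} + 3 e^{- x}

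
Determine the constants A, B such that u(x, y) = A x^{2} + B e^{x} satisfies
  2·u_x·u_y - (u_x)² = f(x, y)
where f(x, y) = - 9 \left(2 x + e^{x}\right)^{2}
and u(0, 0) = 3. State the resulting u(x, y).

Substitute the ansatz u = A x^{2} + B e^{x} into the left-hand side.
Derivatives of the ansatz:
  u_x = 2 A x + B e^{x}
  u_y = 0
Term by term:
  2·u_x·u_y = 0
  -(u_x)² = - 4 A^{2} x^{2} - 4 A B x e^{x} - B^{2} e^{2 x}
So the left-hand side equals
  - 4 A^{2} x^{2} - 4 A B x e^{x} - B^{2} e^{2 x}
This must equal f(x, y) identically; expanded, f = - 36 x^{2} - 36 x e^{x} - 9 e^{2 x}.
Matching coefficients of the independent functions:
  [x^{2}]:  - 4 A^{2} = -36
  [x e^{x}]:  - 4 A B = -36
  [e^{2 x}]:  - B^{2} = -9
These equations allow (A, B) = (-3, -3) or (3, 3).
Impose the point condition(s):
  u(0, 0) = 3  ⟹  B = 3
Only A = 3, B = 3 satisfies everything.
Hence u(x, y) = 3 x^{2} + 3 e^{x}.

Answer: u(x, y) = 3 x^{2} + 3 e^{x}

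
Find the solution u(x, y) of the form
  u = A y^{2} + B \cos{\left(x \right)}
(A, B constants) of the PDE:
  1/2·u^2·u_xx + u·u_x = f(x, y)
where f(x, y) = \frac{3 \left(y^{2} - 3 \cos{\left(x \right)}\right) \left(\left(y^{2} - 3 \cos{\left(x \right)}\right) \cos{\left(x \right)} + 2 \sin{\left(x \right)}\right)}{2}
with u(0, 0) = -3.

Substitute the ansatz u = A y^{2} + B \cos{\left(x \right)} into the left-hand side.
Derivatives of the ansatz:
  u_xx = - B \cos{\left(x \right)}
  u_x = - B \sin{\left(x \right)}
Term by term:
  1/2·u^2·u_xx = - \frac{A^{2} B y^{4} \cos{\left(x \right)}}{2} - A B^{2} y^{2} \cos^{2}{\left(x \right)} - \frac{B^{3} \cos^{3}{\left(x \right)}}{2}
  u·u_x = - A B y^{2} \sin{\left(x \right)} - B^{2} \sin{\left(x \right)} \cos{\left(x \right)}
So the left-hand side equals
  - \frac{A^{2} B y^{4} \cos{\left(x \right)}}{2} - A B^{2} y^{2} \cos^{2}{\left(x \right)} - A B y^{2} \sin{\left(x \right)} - \frac{B^{3} \cos^{3}{\left(x \right)}}{2} - B^{2} \sin{\left(x \right)} \cos{\left(x \right)}
This must equal f(x, y) identically; expanded, f = \frac{3 y^{4} \cos{\left(x \right)}}{2} + 3 y^{2} \sin{\left(x \right)} - 9 y^{2} \cos^{2}{\left(x \right)} - 9 \sin{\left(x \right)} \cos{\left(x \right)} + \frac{27 \cos^{3}{\left(x \right)}}{2}.
Matching coefficients of the independent functions:
  [y^{2} \sin{\left(x \right)}]:  - A B = 3
  [y^{2} \cos^{2}{\left(x \right)}]:  - A B^{2} = -9
  [y^{4} \cos{\left(x \right)}]:  - \frac{A^{2} B}{2} = \frac{3}{2}
  [\sin{\left(x \right)} \cos{\left(x \right)}]:  - B^{2} = -9
  [\cos^{3}{\left(x \right)}]:  - \frac{B^{3}}{2} = \frac{27}{2}
Solving: A = 1, B = -3.
Check against the point condition:
  u(0, 0) = -3  ⟹  B = -3  ✓
Hence u(x, y) = y^{2} - 3 \cos{\left(x \right)}.

Answer: u(x, y) = y^{2} - 3 \cos{\left(x \right)}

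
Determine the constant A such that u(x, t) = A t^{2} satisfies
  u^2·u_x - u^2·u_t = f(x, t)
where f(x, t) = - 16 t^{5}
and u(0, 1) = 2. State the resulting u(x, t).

Answer: u(x, t) = 2 t^{2}

Derivation:
Substitute the ansatz u = A t^{2} into the left-hand side.
Derivatives of the ansatz:
  u_x = 0
  u_t = 2 A t
Term by term:
  u^2·u_x = 0
  -u^2·u_t = - 2 A^{3} t^{5}
So the left-hand side equals
  - 2 A^{3} t^{5}
This must equal f(x, t) = - 16 t^{5} identically.
Matching coefficients of the independent functions:
  [t^{5}]:  - 2 A^{3} = -16
Solving: A = 2.
Check against the point condition:
  u(0, 1) = 2  ⟹  A = 2  ✓
Hence u(x, t) = 2 t^{2}.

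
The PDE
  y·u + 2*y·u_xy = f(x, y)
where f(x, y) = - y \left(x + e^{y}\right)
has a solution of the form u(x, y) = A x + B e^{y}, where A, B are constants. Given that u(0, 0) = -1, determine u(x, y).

Substitute the ansatz u = A x + B e^{y} into the left-hand side.
Derivatives of the ansatz:
  u_xy = 0
Term by term:
  y·u = A x y + B y e^{y}
  2*y·u_xy = 0
So the left-hand side equals
  A x y + B y e^{y}
This must equal f(x, y) = - y \left(x + e^{y}\right) identically.
Matching coefficients of the independent functions:
  [x y]:  A = -1
  [y e^{y}]:  B = -1
Solving: A = -1, B = -1.
Check against the point condition:
  u(0, 0) = -1  ⟹  B = -1  ✓
Hence u(x, y) = - x - e^{y}.

Answer: u(x, y) = - x - e^{y}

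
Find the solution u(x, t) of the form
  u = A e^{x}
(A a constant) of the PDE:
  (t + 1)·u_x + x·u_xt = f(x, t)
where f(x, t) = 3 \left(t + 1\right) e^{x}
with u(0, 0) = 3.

Answer: u(x, t) = 3 e^{x}

Derivation:
Substitute the ansatz u = A e^{x} into the left-hand side.
Derivatives of the ansatz:
  u_x = A e^{x}
  u_xt = 0
Term by term:
  (t + 1)·u_x = A t e^{x} + A e^{x}
  x·u_xt = 0
So the left-hand side equals
  A t e^{x} + A e^{x}
This must equal f(x, t) identically; expanded, f = 3 t e^{x} + 3 e^{x}.
Matching coefficients of the independent functions:
  [t e^{x}, e^{x}]:  A = 3
Solving: A = 3.
Check against the point condition:
  u(0, 0) = 3  ⟹  A = 3  ✓
Hence u(x, t) = 3 e^{x}.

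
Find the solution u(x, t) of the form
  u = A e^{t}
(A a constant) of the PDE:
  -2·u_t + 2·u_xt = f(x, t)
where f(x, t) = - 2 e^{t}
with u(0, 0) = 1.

Answer: u(x, t) = e^{t}

Derivation:
Substitute the ansatz u = A e^{t} into the left-hand side.
Derivatives of the ansatz:
  u_t = A e^{t}
  u_xt = 0
Term by term:
  -2·u_t = - 2 A e^{t}
  2·u_xt = 0
So the left-hand side equals
  - 2 A e^{t}
This must equal f(x, t) = - 2 e^{t} identically.
Matching coefficients of the independent functions:
  [e^{t}]:  - 2 A = -2
Solving: A = 1.
Check against the point condition:
  u(0, 0) = 1  ⟹  A = 1  ✓
Hence u(x, t) = e^{t}.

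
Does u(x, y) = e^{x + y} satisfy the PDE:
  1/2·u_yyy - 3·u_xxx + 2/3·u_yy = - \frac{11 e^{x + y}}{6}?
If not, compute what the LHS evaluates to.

Answer: Yes

Derivation:
Evaluate each term of the left-hand side for u = e^{x + y}.
Derivatives:
  u_yyy = e^{x} e^{y}
  u_xxx = e^{x} e^{y}
  u_yy = e^{x} e^{y}
Terms:
  1/2·u_yyy = \frac{e^{x + y}}{2}
  -3·u_xxx = - 3 e^{x + y}
  2/3·u_yy = \frac{2 e^{x + y}}{3}
Sum: LHS = - \frac{11 e^{x + y}}{6}
This is exactly the given right-hand side, so u is a solution.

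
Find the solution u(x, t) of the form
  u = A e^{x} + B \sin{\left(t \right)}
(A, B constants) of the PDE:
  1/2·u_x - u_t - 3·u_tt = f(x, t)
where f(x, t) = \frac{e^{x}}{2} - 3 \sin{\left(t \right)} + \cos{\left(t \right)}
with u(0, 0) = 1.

Answer: u(x, t) = e^{x} - \sin{\left(t \right)}

Derivation:
Substitute the ansatz u = A e^{x} + B \sin{\left(t \right)} into the left-hand side.
Derivatives of the ansatz:
  u_x = A e^{x}
  u_t = B \cos{\left(t \right)}
  u_tt = - B \sin{\left(t \right)}
Term by term:
  1/2·u_x = \frac{A e^{x}}{2}
  -u_t = - B \cos{\left(t \right)}
  -3·u_tt = 3 B \sin{\left(t \right)}
So the left-hand side equals
  \frac{A e^{x}}{2} + 3 B \sin{\left(t \right)} - B \cos{\left(t \right)}
This must equal f(x, t) = \frac{e^{x}}{2} - 3 \sin{\left(t \right)} + \cos{\left(t \right)} identically.
Matching coefficients of the independent functions:
  [e^{x}]:  \frac{A}{2} = \frac{1}{2}
  [\sin{\left(t \right)}]:  3 B = -3
  [\cos{\left(t \right)}]:  - B = 1
Solving: A = 1, B = -1.
Check against the point condition:
  u(0, 0) = 1  ⟹  A = 1  ✓
Hence u(x, t) = e^{x} - \sin{\left(t \right)}.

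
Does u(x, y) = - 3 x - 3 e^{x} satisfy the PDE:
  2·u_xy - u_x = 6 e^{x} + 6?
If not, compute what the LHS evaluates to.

Evaluate each term of the left-hand side for u = - 3 x - 3 e^{x}.
Derivatives:
  u_xy = 0
  u_x = - 3 e^{x} - 3
Terms:
  2·u_xy = 0
  -u_x = 3 e^{x} + 3
Sum: LHS = 3 e^{x} + 3
Given right-hand side: 6 e^{x} + 6. Difference LHS − RHS = - 3 e^{x} - 3 ≠ 0, so u is not a solution.

Answer: No, the LHS evaluates to 3 e^{x} + 3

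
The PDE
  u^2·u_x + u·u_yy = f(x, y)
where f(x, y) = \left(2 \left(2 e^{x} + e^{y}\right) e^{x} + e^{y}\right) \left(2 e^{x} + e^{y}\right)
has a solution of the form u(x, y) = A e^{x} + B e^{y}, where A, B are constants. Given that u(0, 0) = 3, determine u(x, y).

Substitute the ansatz u = A e^{x} + B e^{y} into the left-hand side.
Derivatives of the ansatz:
  u_x = A e^{x}
  u_yy = B e^{y}
Term by term:
  u^2·u_x = A^{3} e^{3 x} + 2 A^{2} B e^{2 x} e^{y} + A B^{2} e^{x} e^{2 y}
  u·u_yy = A B e^{x} e^{y} + B^{2} e^{2 y}
So the left-hand side equals
  A^{3} e^{3 x} + 2 A^{2} B e^{2 x} e^{y} + A B^{2} e^{x} e^{2 y} + A B e^{x} e^{y} + B^{2} e^{2 y}
This must equal f(x, y) identically; expanded, f = 8 e^{3 x} + 8 e^{2 x} e^{y} + 2 e^{x} e^{2 y} + 2 e^{x} e^{y} + e^{2 y}.
Matching coefficients of the independent functions:
  [e^{x} e^{y}]:  A B = 2
  [e^{x} e^{2 y}]:  A B^{2} = 2
  [e^{2 x} e^{y}]:  2 A^{2} B = 8
  [e^{3 x}]:  A^{3} = 8
  [e^{2 y}]:  B^{2} = 1
Solving: A = 2, B = 1.
Check against the point condition:
  u(0, 0) = 3  ⟹  A + B = 3  ✓
Hence u(x, y) = 2 e^{x} + e^{y}.

Answer: u(x, y) = 2 e^{x} + e^{y}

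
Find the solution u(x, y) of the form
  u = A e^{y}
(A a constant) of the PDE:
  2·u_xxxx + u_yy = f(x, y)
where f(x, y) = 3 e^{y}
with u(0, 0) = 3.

Substitute the ansatz u = A e^{y} into the left-hand side.
Derivatives of the ansatz:
  u_xxxx = 0
  u_yy = A e^{y}
Term by term:
  2·u_xxxx = 0
  u_yy = A e^{y}
So the left-hand side equals
  A e^{y}
This must equal f(x, y) = 3 e^{y} identically.
Matching coefficients of the independent functions:
  [e^{y}]:  A = 3
Solving: A = 3.
Check against the point condition:
  u(0, 0) = 3  ⟹  A = 3  ✓
Hence u(x, y) = 3 e^{y}.

Answer: u(x, y) = 3 e^{y}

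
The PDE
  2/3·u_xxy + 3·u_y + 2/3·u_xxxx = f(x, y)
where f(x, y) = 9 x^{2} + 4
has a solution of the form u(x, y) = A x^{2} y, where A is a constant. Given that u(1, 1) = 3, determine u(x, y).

Substitute the ansatz u = A x^{2} y into the left-hand side.
Derivatives of the ansatz:
  u_xxy = 2 A
  u_y = A x^{2}
  u_xxxx = 0
Term by term:
  2/3·u_xxy = \frac{4 A}{3}
  3·u_y = 3 A x^{2}
  2/3·u_xxxx = 0
So the left-hand side equals
  3 A x^{2} + \frac{4 A}{3}
This must equal f(x, y) = 9 x^{2} + 4 identically.
Matching coefficients of the independent functions:
  [constant term]:  \frac{4 A}{3} = 4
  [x^{2}]:  3 A = 9
Solving: A = 3.
Check against the point condition:
  u(1, 1) = 3  ⟹  A = 3  ✓
Hence u(x, y) = 3 x^{2} y.

Answer: u(x, y) = 3 x^{2} y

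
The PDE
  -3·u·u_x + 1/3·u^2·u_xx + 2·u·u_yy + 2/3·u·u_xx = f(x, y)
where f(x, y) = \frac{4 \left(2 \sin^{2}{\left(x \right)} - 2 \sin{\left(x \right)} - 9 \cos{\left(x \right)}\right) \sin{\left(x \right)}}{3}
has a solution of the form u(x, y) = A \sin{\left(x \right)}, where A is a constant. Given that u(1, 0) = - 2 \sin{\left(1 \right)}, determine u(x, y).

Answer: u(x, y) = - 2 \sin{\left(x \right)}

Derivation:
Substitute the ansatz u = A \sin{\left(x \right)} into the left-hand side.
Derivatives of the ansatz:
  u_x = A \cos{\left(x \right)}
  u_xx = - A \sin{\left(x \right)}
  u_yy = 0
Term by term:
  -3·u·u_x = - 3 A^{2} \sin{\left(x \right)} \cos{\left(x \right)}
  1/3·u^2·u_xx = - \frac{A^{3} \sin^{3}{\left(x \right)}}{3}
  2·u·u_yy = 0
  2/3·u·u_xx = - \frac{2 A^{2} \sin^{2}{\left(x \right)}}{3}
So the left-hand side equals
  - \frac{A^{3} \sin^{3}{\left(x \right)}}{3} - \frac{2 A^{2} \sin^{2}{\left(x \right)}}{3} - 3 A^{2} \sin{\left(x \right)} \cos{\left(x \right)}
This must equal f(x, y) identically; expanded, f = \frac{8 \sin^{3}{\left(x \right)}}{3} - \frac{8 \sin^{2}{\left(x \right)}}{3} - 12 \sin{\left(x \right)} \cos{\left(x \right)}.
Matching coefficients of the independent functions:
  [\sin{\left(x \right)} \cos{\left(x \right)}]:  - 3 A^{2} = -12
  [\sin^{2}{\left(x \right)}]:  - \frac{2 A^{2}}{3} = - \frac{8}{3}
  [\sin^{3}{\left(x \right)}]:  - \frac{A^{3}}{3} = \frac{8}{3}
Solving: A = -2.
Check against the point condition:
  u(1, 0) = - 2 \sin{\left(1 \right)}  ⟹  A \sin{\left(1 \right)} = - 2 \sin{\left(1 \right)}  ✓
Hence u(x, y) = - 2 \sin{\left(x \right)}.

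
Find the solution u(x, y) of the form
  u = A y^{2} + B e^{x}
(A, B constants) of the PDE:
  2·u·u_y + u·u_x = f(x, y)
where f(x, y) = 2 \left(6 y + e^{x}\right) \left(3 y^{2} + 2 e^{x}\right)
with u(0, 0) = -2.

Answer: u(x, y) = - 3 y^{2} - 2 e^{x}

Derivation:
Substitute the ansatz u = A y^{2} + B e^{x} into the left-hand side.
Derivatives of the ansatz:
  u_y = 2 A y
  u_x = B e^{x}
Term by term:
  2·u·u_y = 4 A^{2} y^{3} + 4 A B y e^{x}
  u·u_x = A B y^{2} e^{x} + B^{2} e^{2 x}
So the left-hand side equals
  4 A^{2} y^{3} + A B y^{2} e^{x} + 4 A B y e^{x} + B^{2} e^{2 x}
This must equal f(x, y) identically; expanded, f = 36 y^{3} + 6 y^{2} e^{x} + 24 y e^{x} + 4 e^{2 x}.
Matching coefficients of the independent functions:
  [y^{3}]:  4 A^{2} = 36
  [y e^{x}]:  4 A B = 24
  [y^{2} e^{x}]:  A B = 6
  [e^{2 x}]:  B^{2} = 4
These equations allow (A, B) = (-3, -2) or (3, 2).
Impose the point condition(s):
  u(0, 0) = -2  ⟹  B = -2
Only A = -3, B = -2 satisfies everything.
Hence u(x, y) = - 3 y^{2} - 2 e^{x}.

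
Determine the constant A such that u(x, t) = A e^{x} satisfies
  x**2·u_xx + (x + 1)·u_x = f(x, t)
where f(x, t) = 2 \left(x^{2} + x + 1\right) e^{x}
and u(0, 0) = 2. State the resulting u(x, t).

Substitute the ansatz u = A e^{x} into the left-hand side.
Derivatives of the ansatz:
  u_xx = A e^{x}
  u_x = A e^{x}
Term by term:
  x**2·u_xx = A x^{2} e^{x}
  (x + 1)·u_x = A x e^{x} + A e^{x}
So the left-hand side equals
  A x^{2} e^{x} + A x e^{x} + A e^{x}
This must equal f(x, t) identically; expanded, f = 2 x^{2} e^{x} + 2 x e^{x} + 2 e^{x}.
Matching coefficients of the independent functions:
  [x e^{x}, x^{2} e^{x}, e^{x}]:  A = 2
Solving: A = 2.
Check against the point condition:
  u(0, 0) = 2  ⟹  A = 2  ✓
Hence u(x, t) = 2 e^{x}.

Answer: u(x, t) = 2 e^{x}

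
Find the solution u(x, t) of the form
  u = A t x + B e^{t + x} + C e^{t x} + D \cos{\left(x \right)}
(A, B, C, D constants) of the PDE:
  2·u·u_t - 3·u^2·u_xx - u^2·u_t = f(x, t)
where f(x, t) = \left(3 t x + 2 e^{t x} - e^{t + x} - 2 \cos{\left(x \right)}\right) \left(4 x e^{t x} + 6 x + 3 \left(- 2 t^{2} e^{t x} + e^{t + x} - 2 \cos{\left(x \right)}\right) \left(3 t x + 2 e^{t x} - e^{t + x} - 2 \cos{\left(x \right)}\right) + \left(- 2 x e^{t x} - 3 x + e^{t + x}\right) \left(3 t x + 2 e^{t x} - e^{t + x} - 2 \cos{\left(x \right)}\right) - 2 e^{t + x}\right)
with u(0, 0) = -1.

Substitute the ansatz u = A t x + B e^{t + x} + C e^{t x} + D \cos{\left(x \right)} into the left-hand side.
Derivatives of the ansatz:
  u_t = A x + B e^{t} e^{x} + C x e^{t x}
  u_xx = B e^{t} e^{x} + C t^{2} e^{t x} - D \cos{\left(x \right)}
Term by term:
  2·u·u_t = 2 A^{2} t x^{2} + 2 A B t x e^{t} e^{x} + 2 A B x e^{t} e^{x} + 2 A C t x^{2} e^{t x} + 2 A C x e^{t x} + 2 A D x \cos{\left(x \right)} + 2 B^{2} e^{2 t} e^{2 x} + 2 B C x e^{t} e^{x} e^{t x} + 2 B C e^{t} e^{x} e^{t x} + 2 B D e^{t} e^{x} \cos{\left(x \right)} + 2 C^{2} x e^{2 t x} + 2 C D x e^{t x} \cos{\left(x \right)}
  -3·u^2·u_xx = - 3 A^{2} B t^{2} x^{2} e^{t} e^{x} - 3 A^{2} C t^{4} x^{2} e^{t x} + 3 A^{2} D t^{2} x^{2} \cos{\left(x \right)} - 6 A B^{2} t x e^{2 t} e^{2 x} - 6 A B C t^{3} x e^{t} e^{x} e^{t x} - 6 A B C t x e^{t} e^{x} e^{t x} - 6 A C^{2} t^{3} x e^{2 t x} - 6 A C D t^{3} x e^{t x} \cos{\left(x \right)} + 6 A C D t x e^{t x} \cos{\left(x \right)} + 6 A D^{2} t x \cos^{2}{\left(x \right)} - 3 B^{3} e^{3 t} e^{3 x} - 3 B^{2} C t^{2} e^{2 t} e^{2 x} e^{t x} - 6 B^{2} C e^{2 t} e^{2 x} e^{t x} - 3 B^{2} D e^{2 t} e^{2 x} \cos{\left(x \right)} - 6 B C^{2} t^{2} e^{t} e^{x} e^{2 t x} - 3 B C^{2} e^{t} e^{x} e^{2 t x} - 6 B C D t^{2} e^{t} e^{x} e^{t x} \cos{\left(x \right)} + 3 B D^{2} e^{t} e^{x} \cos^{2}{\left(x \right)} - 3 C^{3} t^{2} e^{3 t x} - 6 C^{2} D t^{2} e^{2 t x} \cos{\left(x \right)} + 3 C^{2} D e^{2 t x} \cos{\left(x \right)} - 3 C D^{2} t^{2} e^{t x} \cos^{2}{\left(x \right)} + 6 C D^{2} e^{t x} \cos^{2}{\left(x \right)} + 3 D^{3} \cos^{3}{\left(x \right)}
  -u^2·u_t = - A^{3} t^{2} x^{3} - A^{2} B t^{2} x^{2} e^{t} e^{x} - 2 A^{2} B t x^{2} e^{t} e^{x} - A^{2} C t^{2} x^{3} e^{t x} - 2 A^{2} C t x^{2} e^{t x} - 2 A^{2} D t x^{2} \cos{\left(x \right)} - 2 A B^{2} t x e^{2 t} e^{2 x} - A B^{2} x e^{2 t} e^{2 x} - 2 A B C t x^{2} e^{t} e^{x} e^{t x} - 2 A B C t x e^{t} e^{x} e^{t x} - 2 A B C x e^{t} e^{x} e^{t x} - 2 A B D t x e^{t} e^{x} \cos{\left(x \right)} - 2 A B D x e^{t} e^{x} \cos{\left(x \right)} - 2 A C^{2} t x^{2} e^{2 t x} - A C^{2} x e^{2 t x} - 2 A C D t x^{2} e^{t x} \cos{\left(x \right)} - 2 A C D x e^{t x} \cos{\left(x \right)} - A D^{2} x \cos^{2}{\left(x \right)} - B^{3} e^{3 t} e^{3 x} - B^{2} C x e^{2 t} e^{2 x} e^{t x} - 2 B^{2} C e^{2 t} e^{2 x} e^{t x} - 2 B^{2} D e^{2 t} e^{2 x} \cos{\left(x \right)} - 2 B C^{2} x e^{t} e^{x} e^{2 t x} - B C^{2} e^{t} e^{x} e^{2 t x} - 2 B C D x e^{t} e^{x} e^{t x} \cos{\left(x \right)} - 2 B C D e^{t} e^{x} e^{t x} \cos{\left(x \right)} - B D^{2} e^{t} e^{x} \cos^{2}{\left(x \right)} - C^{3} x e^{3 t x} - 2 C^{2} D x e^{2 t x} \cos{\left(x \right)} - C D^{2} x e^{t x} \cos^{2}{\left(x \right)}
Sum these and collect like terms in the independent variables.
This must equal f(x, t) identically; expanded, f = - 54 t^{4} x^{2} e^{t x} + 36 t^{3} x e^{t} e^{x} e^{t x} - 72 t^{3} x e^{2 t x} + 72 t^{3} x e^{t x} \cos{\left(x \right)} - 18 t^{2} x^{3} e^{t x} - 27 t^{2} x^{3} + 36 t^{2} x^{2} e^{t} e^{x} - 54 t^{2} x^{2} \cos{\left(x \right)} - 6 t^{2} e^{2 t} e^{2 x} e^{t x} + 24 t^{2} e^{t} e^{x} e^{2 t x} - 24 t^{2} e^{t} e^{x} e^{t x} \cos{\left(x \right)} - 24 t^{2} e^{3 t x} + 48 t^{2} e^{2 t x} \cos{\left(x \right)} - 24 t^{2} e^{t x} \cos^{2}{\left(x \right)} + 12 t x^{2} e^{t} e^{x} e^{t x} + 18 t x^{2} e^{t} e^{x} - 24 t x^{2} e^{2 t x} + 24 t x^{2} e^{t x} \cos{\left(x \right)} - 24 t x^{2} e^{t x} + 36 t x^{2} \cos{\left(x \right)} + 18 t x^{2} - 24 t x e^{2 t} e^{2 x} + 48 t x e^{t} e^{x} e^{t x} - 12 t x e^{t} e^{x} \cos{\left(x \right)} - 6 t x e^{t} e^{x} - 72 t x e^{t x} \cos{\left(x \right)} + 72 t x \cos^{2}{\left(x \right)} - 2 x e^{2 t} e^{2 x} e^{t x} - 3 x e^{2 t} e^{2 x} + 8 x e^{t} e^{x} e^{2 t x} - 8 x e^{t} e^{x} e^{t x} \cos{\left(x \right)} + 8 x e^{t} e^{x} e^{t x} - 12 x e^{t} e^{x} \cos{\left(x \right)} - 6 x e^{t} e^{x} - 8 x e^{3 t x} + 16 x e^{2 t x} \cos{\left(x \right)} - 4 x e^{2 t x} - 8 x e^{t x} \cos^{2}{\left(x \right)} + 16 x e^{t x} \cos{\left(x \right)} + 12 x e^{t x} - 12 x \cos^{2}{\left(x \right)} - 12 x \cos{\left(x \right)} + 4 e^{3 t} e^{3 x} - 16 e^{2 t} e^{2 x} e^{t x} + 10 e^{2 t} e^{2 x} \cos{\left(x \right)} + 2 e^{2 t} e^{2 x} + 16 e^{t} e^{x} e^{2 t x} - 8 e^{t} e^{x} e^{t x} \cos{\left(x \right)} - 4 e^{t} e^{x} e^{t x} - 8 e^{t} e^{x} \cos^{2}{\left(x \right)} + 4 e^{t} e^{x} \cos{\left(x \right)} - 24 e^{2 t x} \cos{\left(x \right)} + 48 e^{t x} \cos^{2}{\left(x \right)} - 24 \cos^{3}{\left(x \right)}.
Matching coefficients of the independent functions:
(each divided by its leading coefficient; functions giving the same equation are listed together)
  [t x^{2}]:  A^{2} - 9 = 0
  [t^{2} x^{3}]:  A^{3} - 27 = 0
  [t^{2} e^{3 t x}, x e^{3 t x}]:  C^{3} - 8 = 0
  [x e^{t x}]:  A C - 6 = 0
  [x e^{2 t x}]:  A C^{2} - 2 C^{2} - 4 = 0
  [x \cos{\left(x \right)}]:  A D + 6 = 0
  [x \cos^{2}{\left(x \right)}, t x \cos^{2}{\left(x \right)}]:  A D^{2} - 12 = 0
  [e^{2 t} e^{2 x}]:  B^{2} - 1 = 0
  [e^{3 t} e^{3 x}]:  B^{3} + 1 = 0
  [e^{t x} \cos^{2}{\left(x \right)}, t^{2} e^{t x} \cos^{2}{\left(x \right)}, x e^{t x} \cos^{2}{\left(x \right)}]:  C D^{2} - 8 = 0
  [e^{2 t x} \cos{\left(x \right)}, t^{2} e^{2 t x} \cos{\left(x \right)}, x e^{2 t x} \cos{\left(x \right)}]:  C^{2} D + 8 = 0
  [t x^{2} e^{t x}]:  A^{2} C - A C - 12 = 0
  [t x^{2} e^{2 t x}, t^{3} x e^{2 t x}]:  A C^{2} - 12 = 0
  [t x^{2} \cos{\left(x \right)}, t^{2} x^{2} \cos{\left(x \right)}]:  A^{2} D + 18 = 0
  [t^{2} x^{3} e^{t x}, t^{4} x^{2} e^{t x}]:  A^{2} C - 18 = 0
  [x e^{t} e^{x}, t x e^{t} e^{x}]:  A B + 3 = 0
  [x e^{2 t} e^{2 x}, t x e^{2 t} e^{2 x}]:  A B^{2} - 3 = 0
  [x e^{t x} \cos{\left(x \right)}]:  A C D - C D + 8 = 0
  [e^{t} e^{x} e^{t x}]:  B C + 2 = 0
  [e^{t} e^{x} e^{2 t x}, t^{2} e^{t} e^{x} e^{2 t x}, x e^{t} e^{x} e^{2 t x}]:  B C^{2} + 4 = 0
  [e^{t} e^{x} \cos{\left(x \right)}]:  B D - 2 = 0
  [e^{t} e^{x} \cos^{2}{\left(x \right)}]:  B D^{2} + 4 = 0
  [e^{2 t} e^{2 x} e^{t x}, t^{2} e^{2 t} e^{2 x} e^{t x}, x e^{2 t} e^{2 x} e^{t x}]:  B^{2} C - 2 = 0
  [e^{2 t} e^{2 x} \cos{\left(x \right)}]:  B^{2} D + 2 = 0
  [t x e^{t x} \cos{\left(x \right)}, t x^{2} e^{t x} \cos{\left(x \right)}, t^{3} x e^{t x} \cos{\left(x \right)}]:  A C D + 12 = 0
  [t x^{2} e^{t} e^{x}, t^{2} x^{2} e^{t} e^{x}]:  A^{2} B + 9 = 0
  [x e^{t} e^{x} e^{t x}]:  A B C - B C + 4 = 0
  [x e^{t} e^{x} \cos{\left(x \right)}, t x e^{t} e^{x} \cos{\left(x \right)}]:  A B D - 6 = 0
  [e^{t} e^{x} e^{t x} \cos{\left(x \right)}, t^{2} e^{t} e^{x} e^{t x} \cos{\left(x \right)}, x e^{t} e^{x} e^{t x} \cos{\left(x \right)}]:  B C D - 4 = 0
  [t x e^{t} e^{x} e^{t x}, t x^{2} e^{t} e^{x} e^{t x}, t^{3} x e^{t} e^{x} e^{t x}]:  A B C + 6 = 0
  [\cos^{3}{\left(x \right)}]:  D^{3} + 8 = 0
Solving: A = 3, B = -1, C = 2, D = -2.
Check against the point condition:
  u(0, 0) = -1  ⟹  B + C + D = -1  ✓
Hence u(x, t) = 3 t x + 2 e^{t x} - e^{t + x} - 2 \cos{\left(x \right)}.

Answer: u(x, t) = 3 t x + 2 e^{t x} - e^{t + x} - 2 \cos{\left(x \right)}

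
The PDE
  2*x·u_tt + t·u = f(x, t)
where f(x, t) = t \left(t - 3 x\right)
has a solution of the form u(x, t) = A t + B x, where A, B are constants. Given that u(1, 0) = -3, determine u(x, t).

Substitute the ansatz u = A t + B x into the left-hand side.
Derivatives of the ansatz:
  u_tt = 0
Term by term:
  2*x·u_tt = 0
  t·u = A t^{2} + B t x
So the left-hand side equals
  A t^{2} + B t x
This must equal f(x, t) identically; expanded, f = t^{2} - 3 t x.
Matching coefficients of the independent functions:
  [t^{2}]:  A = 1
  [t x]:  B = -3
Solving: A = 1, B = -3.
Check against the point condition:
  u(1, 0) = -3  ⟹  B = -3  ✓
Hence u(x, t) = t - 3 x.

Answer: u(x, t) = t - 3 x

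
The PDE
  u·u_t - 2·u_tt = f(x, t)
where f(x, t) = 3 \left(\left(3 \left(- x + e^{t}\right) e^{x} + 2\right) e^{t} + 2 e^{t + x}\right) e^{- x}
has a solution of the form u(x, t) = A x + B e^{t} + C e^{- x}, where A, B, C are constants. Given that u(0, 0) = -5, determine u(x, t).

Substitute the ansatz u = A x + B e^{t} + C e^{- x} into the left-hand side.
Derivatives of the ansatz:
  u_t = B e^{t}
  u_tt = B e^{t}
Term by term:
  u·u_t = A B x e^{t} + B^{2} e^{2 t} + B C e^{t} e^{- x}
  -2·u_tt = - 2 B e^{t}
So the left-hand side equals
  A B x e^{t} + B^{2} e^{2 t} + B C e^{t} e^{- x} - 2 B e^{t}
This must equal f(x, t) identically; expanded, f = - 9 x e^{t} + 9 e^{2 t} + 6 e^{t} + 6 e^{t} e^{- x}.
Matching coefficients of the independent functions:
  [x e^{t}]:  A B = -9
  [e^{t} e^{- x}]:  B C = 6
  [e^{t}]:  - 2 B = 6
  [e^{2 t}]:  B^{2} = 9
Solving: A = 3, B = -3, C = -2.
Check against the point condition:
  u(0, 0) = -5  ⟹  B + C = -5  ✓
Hence u(x, t) = 3 x - 3 e^{t} - 2 e^{- x}.

Answer: u(x, t) = 3 x - 3 e^{t} - 2 e^{- x}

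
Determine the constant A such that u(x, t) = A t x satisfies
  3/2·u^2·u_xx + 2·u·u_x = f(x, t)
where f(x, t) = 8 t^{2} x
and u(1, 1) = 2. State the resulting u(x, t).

Substitute the ansatz u = A t x into the left-hand side.
Derivatives of the ansatz:
  u_xx = 0
  u_x = A t
Term by term:
  3/2·u^2·u_xx = 0
  2·u·u_x = 2 A^{2} t^{2} x
So the left-hand side equals
  2 A^{2} t^{2} x
This must equal f(x, t) = 8 t^{2} x identically.
Matching coefficients of the independent functions:
  [t^{2} x]:  2 A^{2} = 8
These equations allow (A) = (-2) or (2).
Impose the point condition(s):
  u(1, 1) = 2  ⟹  A = 2
Only A = 2 satisfies everything.
Hence u(x, t) = 2 t x.

Answer: u(x, t) = 2 t x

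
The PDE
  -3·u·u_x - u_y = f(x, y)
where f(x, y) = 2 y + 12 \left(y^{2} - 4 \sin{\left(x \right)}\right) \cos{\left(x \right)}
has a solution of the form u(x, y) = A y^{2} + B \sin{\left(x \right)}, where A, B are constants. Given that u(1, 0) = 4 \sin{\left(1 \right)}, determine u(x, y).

Substitute the ansatz u = A y^{2} + B \sin{\left(x \right)} into the left-hand side.
Derivatives of the ansatz:
  u_x = B \cos{\left(x \right)}
  u_y = 2 A y
Term by term:
  -3·u·u_x = - 3 A B y^{2} \cos{\left(x \right)} - 3 B^{2} \sin{\left(x \right)} \cos{\left(x \right)}
  -u_y = - 2 A y
So the left-hand side equals
  - 3 A B y^{2} \cos{\left(x \right)} - 2 A y - 3 B^{2} \sin{\left(x \right)} \cos{\left(x \right)}
This must equal f(x, y) identically; expanded, f = 12 y^{2} \cos{\left(x \right)} + 2 y - 48 \sin{\left(x \right)} \cos{\left(x \right)}.
Matching coefficients of the independent functions:
  [y]:  - 2 A = 2
  [y^{2} \cos{\left(x \right)}]:  - 3 A B = 12
  [\sin{\left(x \right)} \cos{\left(x \right)}]:  - 3 B^{2} = -48
Solving: A = -1, B = 4.
Check against the point condition:
  u(1, 0) = 4 \sin{\left(1 \right)}  ⟹  B \sin{\left(1 \right)} = 4 \sin{\left(1 \right)}  ✓
Hence u(x, y) = - y^{2} + 4 \sin{\left(x \right)}.

Answer: u(x, y) = - y^{2} + 4 \sin{\left(x \right)}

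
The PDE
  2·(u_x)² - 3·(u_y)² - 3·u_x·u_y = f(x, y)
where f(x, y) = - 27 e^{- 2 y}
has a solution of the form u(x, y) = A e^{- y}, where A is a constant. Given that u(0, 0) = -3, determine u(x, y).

Answer: u(x, y) = - 3 e^{- y}

Derivation:
Substitute the ansatz u = A e^{- y} into the left-hand side.
Derivatives of the ansatz:
  u_x = 0
  u_y = - A e^{- y}
Term by term:
  2·(u_x)² = 0
  -3·(u_y)² = - 3 A^{2} e^{- 2 y}
  -3·u_x·u_y = 0
So the left-hand side equals
  - 3 A^{2} e^{- 2 y}
This must equal f(x, y) = - 27 e^{- 2 y} identically.
Matching coefficients of the independent functions:
  [e^{- 2 y}]:  - 3 A^{2} = -27
These equations allow (A) = (-3) or (3).
Impose the point condition(s):
  u(0, 0) = -3  ⟹  A = -3
Only A = -3 satisfies everything.
Hence u(x, y) = - 3 e^{- y}.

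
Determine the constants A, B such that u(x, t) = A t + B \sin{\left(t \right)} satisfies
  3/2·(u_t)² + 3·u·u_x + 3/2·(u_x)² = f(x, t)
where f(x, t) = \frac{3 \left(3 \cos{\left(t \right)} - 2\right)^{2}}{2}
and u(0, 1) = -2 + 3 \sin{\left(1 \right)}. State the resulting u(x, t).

Substitute the ansatz u = A t + B \sin{\left(t \right)} into the left-hand side.
Derivatives of the ansatz:
  u_t = A + B \cos{\left(t \right)}
  u_x = 0
Term by term:
  3/2·(u_t)² = \frac{3 A^{2}}{2} + 3 A B \cos{\left(t \right)} + \frac{3 B^{2} \cos^{2}{\left(t \right)}}{2}
  3·u·u_x = 0
  3/2·(u_x)² = 0
So the left-hand side equals
  \frac{3 A^{2}}{2} + 3 A B \cos{\left(t \right)} + \frac{3 B^{2} \cos^{2}{\left(t \right)}}{2}
This must equal f(x, t) identically; expanded, f = \frac{27 \cos^{2}{\left(t \right)}}{2} - 18 \cos{\left(t \right)} + 6.
Matching coefficients of the independent functions:
  [constant term]:  \frac{3 A^{2}}{2} = 6
  [\cos{\left(t \right)}]:  3 A B = -18
  [\cos^{2}{\left(t \right)}]:  \frac{3 B^{2}}{2} = \frac{27}{2}
These equations allow (A, B) = (-2, 3) or (2, -3).
Impose the point condition(s):
  u(0, 1) = -2 + 3 \sin{\left(1 \right)}  ⟹  A + B \sin{\left(1 \right)} = -2 + 3 \sin{\left(1 \right)}
Only A = -2, B = 3 satisfies everything.
Hence u(x, t) = - 2 t + 3 \sin{\left(t \right)}.

Answer: u(x, t) = - 2 t + 3 \sin{\left(t \right)}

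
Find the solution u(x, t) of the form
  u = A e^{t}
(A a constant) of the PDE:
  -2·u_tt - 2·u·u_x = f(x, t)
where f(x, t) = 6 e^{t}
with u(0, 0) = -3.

Answer: u(x, t) = - 3 e^{t}

Derivation:
Substitute the ansatz u = A e^{t} into the left-hand side.
Derivatives of the ansatz:
  u_tt = A e^{t}
  u_x = 0
Term by term:
  -2·u_tt = - 2 A e^{t}
  -2·u·u_x = 0
So the left-hand side equals
  - 2 A e^{t}
This must equal f(x, t) = 6 e^{t} identically.
Matching coefficients of the independent functions:
  [e^{t}]:  - 2 A = 6
Solving: A = -3.
Check against the point condition:
  u(0, 0) = -3  ⟹  A = -3  ✓
Hence u(x, t) = - 3 e^{t}.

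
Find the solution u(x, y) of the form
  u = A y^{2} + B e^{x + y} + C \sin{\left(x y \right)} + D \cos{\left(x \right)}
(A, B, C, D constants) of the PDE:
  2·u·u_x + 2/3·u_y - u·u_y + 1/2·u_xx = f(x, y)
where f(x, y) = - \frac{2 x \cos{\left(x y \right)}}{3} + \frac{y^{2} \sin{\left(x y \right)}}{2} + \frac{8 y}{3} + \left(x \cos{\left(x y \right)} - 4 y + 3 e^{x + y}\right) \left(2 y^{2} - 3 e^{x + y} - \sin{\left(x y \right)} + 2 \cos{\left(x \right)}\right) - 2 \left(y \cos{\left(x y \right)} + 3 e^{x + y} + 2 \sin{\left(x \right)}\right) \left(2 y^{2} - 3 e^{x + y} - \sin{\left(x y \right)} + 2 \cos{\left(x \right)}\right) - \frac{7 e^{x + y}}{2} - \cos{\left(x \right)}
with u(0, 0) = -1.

Substitute the ansatz u = A y^{2} + B e^{x + y} + C \sin{\left(x y \right)} + D \cos{\left(x \right)} into the left-hand side.
Derivatives of the ansatz:
  u_x = B e^{x} e^{y} + C y \cos{\left(x y \right)} - D \sin{\left(x \right)}
  u_y = 2 A y + B e^{x} e^{y} + C x \cos{\left(x y \right)}
  u_xx = B e^{x} e^{y} - C y^{2} \sin{\left(x y \right)} - D \cos{\left(x \right)}
Term by term:
  2·u·u_x = 2 A B y^{2} e^{x} e^{y} + 2 A C y^{3} \cos{\left(x y \right)} - 2 A D y^{2} \sin{\left(x \right)} + 2 B^{2} e^{2 x} e^{2 y} + 2 B C y e^{x} e^{y} \cos{\left(x y \right)} + 2 B C e^{x} e^{y} \sin{\left(x y \right)} - 2 B D e^{x} e^{y} \sin{\left(x \right)} + 2 B D e^{x} e^{y} \cos{\left(x \right)} + 2 C^{2} y \sin{\left(x y \right)} \cos{\left(x y \right)} + 2 C D y \cos{\left(x \right)} \cos{\left(x y \right)} - 2 C D \sin{\left(x \right)} \sin{\left(x y \right)} - 2 D^{2} \sin{\left(x \right)} \cos{\left(x \right)}
  2/3·u_y = \frac{4 A y}{3} + \frac{2 B e^{x} e^{y}}{3} + \frac{2 C x \cos{\left(x y \right)}}{3}
  -u·u_y = - 2 A^{2} y^{3} - A B y^{2} e^{x} e^{y} - 2 A B y e^{x} e^{y} - A C x y^{2} \cos{\left(x y \right)} - 2 A C y \sin{\left(x y \right)} - 2 A D y \cos{\left(x \right)} - B^{2} e^{2 x} e^{2 y} - B C x e^{x} e^{y} \cos{\left(x y \right)} - B C e^{x} e^{y} \sin{\left(x y \right)} - B D e^{x} e^{y} \cos{\left(x \right)} - C^{2} x \sin{\left(x y \right)} \cos{\left(x y \right)} - C D x \cos{\left(x \right)} \cos{\left(x y \right)}
  1/2·u_xx = \frac{B e^{x} e^{y}}{2} - \frac{C y^{2} \sin{\left(x y \right)}}{2} - \frac{D \cos{\left(x \right)}}{2}
Sum these and collect like terms in the independent variables.
This must equal f(x, y) identically; expanded, f = 2 x y^{2} \cos{\left(x y \right)} - 3 x e^{x} e^{y} \cos{\left(x y \right)} - x \sin{\left(x y \right)} \cos{\left(x y \right)} + 2 x \cos{\left(x \right)} \cos{\left(x y \right)} - \frac{2 x \cos{\left(x y \right)}}{3} - 4 y^{3} \cos{\left(x y \right)} - 8 y^{3} - 6 y^{2} e^{x} e^{y} - 8 y^{2} \sin{\left(x \right)} + \frac{y^{2} \sin{\left(x y \right)}}{2} + 6 y e^{x} e^{y} \cos{\left(x y \right)} + 12 y e^{x} e^{y} + 2 y \sin{\left(x y \right)} \cos{\left(x y \right)} + 4 y \sin{\left(x y \right)} - 4 y \cos{\left(x \right)} \cos{\left(x y \right)} - 8 y \cos{\left(x \right)} + \frac{8 y}{3} + 9 e^{2 x} e^{2 y} + 12 e^{x} e^{y} \sin{\left(x \right)} + 3 e^{x} e^{y} \sin{\left(x y \right)} - 6 e^{x} e^{y} \cos{\left(x \right)} - \frac{7 e^{x} e^{y}}{2} + 4 \sin{\left(x \right)} \sin{\left(x y \right)} - 8 \sin{\left(x \right)} \cos{\left(x \right)} - \cos{\left(x \right)}.
Matching coefficients of the independent functions:
(each divided by its leading coefficient; functions giving the same equation are listed together)
  [y]:  A - 2 = 0
  [y^{3}]:  A^{2} - 4 = 0
  [x \cos{\left(x y \right)}, y^{2} \sin{\left(x y \right)}]:  C + 1 = 0
  [y \sin{\left(x y \right)}, y^{3} \cos{\left(x y \right)}, x y^{2} \cos{\left(x y \right)}]:  A C + 2 = 0
  [y \cos{\left(x \right)}, y^{2} \sin{\left(x \right)}]:  A D - 4 = 0
  [e^{x} e^{y}]:  B + 3 = 0
  [e^{2 x} e^{2 y}]:  B^{2} - 9 = 0
  [\sin{\left(x \right)} \sin{\left(x y \right)}, x \cos{\left(x \right)} \cos{\left(x y \right)}, y \cos{\left(x \right)} \cos{\left(x y \right)}]:  C D + 2 = 0
  [\sin{\left(x \right)} \cos{\left(x \right)}]:  D^{2} - 4 = 0
  [x \sin{\left(x y \right)} \cos{\left(x y \right)}]:  C^{2} - 1 = 0
  [y e^{x} e^{y}, y^{2} e^{x} e^{y}]:  A B + 6 = 0
  [y \sin{\left(x y \right)} \cos{\left(x y \right)}]:  2 C^{2} - 2 = 0
  [e^{x} e^{y} \sin{\left(x \right)}, e^{x} e^{y} \cos{\left(x \right)}]:  B D + 6 = 0
  [e^{x} e^{y} \sin{\left(x y \right)}, x e^{x} e^{y} \cos{\left(x y \right)}, y e^{x} e^{y} \cos{\left(x y \right)}]:  B C - 3 = 0
  [\cos{\left(x \right)}]:  D - 2 = 0
Solving: A = 2, B = -3, C = -1, D = 2.
Check against the point condition:
  u(0, 0) = -1  ⟹  B + D = -1  ✓
Hence u(x, y) = 2 y^{2} - 3 e^{x + y} - \sin{\left(x y \right)} + 2 \cos{\left(x \right)}.

Answer: u(x, y) = 2 y^{2} - 3 e^{x + y} - \sin{\left(x y \right)} + 2 \cos{\left(x \right)}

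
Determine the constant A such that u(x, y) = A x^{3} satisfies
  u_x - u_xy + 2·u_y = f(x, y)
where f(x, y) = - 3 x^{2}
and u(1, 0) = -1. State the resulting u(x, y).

Substitute the ansatz u = A x^{3} into the left-hand side.
Derivatives of the ansatz:
  u_x = 3 A x^{2}
  u_xy = 0
  u_y = 0
Term by term:
  u_x = 3 A x^{2}
  -u_xy = 0
  2·u_y = 0
So the left-hand side equals
  3 A x^{2}
This must equal f(x, y) = - 3 x^{2} identically.
Matching coefficients of the independent functions:
  [x^{2}]:  3 A = -3
Solving: A = -1.
Check against the point condition:
  u(1, 0) = -1  ⟹  A = -1  ✓
Hence u(x, y) = - x^{3}.

Answer: u(x, y) = - x^{3}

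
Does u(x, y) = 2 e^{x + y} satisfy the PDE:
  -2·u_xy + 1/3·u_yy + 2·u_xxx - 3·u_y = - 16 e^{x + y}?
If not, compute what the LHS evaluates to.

Evaluate each term of the left-hand side for u = 2 e^{x + y}.
Derivatives:
  u_xy = 2 e^{x} e^{y}
  u_yy = 2 e^{x} e^{y}
  u_xxx = 2 e^{x} e^{y}
  u_y = 2 e^{x} e^{y}
Terms:
  -2·u_xy = - 4 e^{x + y}
  1/3·u_yy = \frac{2 e^{x + y}}{3}
  2·u_xxx = 4 e^{x + y}
  -3·u_y = - 6 e^{x + y}
Sum: LHS = - \frac{16 e^{x + y}}{3}
Given right-hand side: - 16 e^{x + y}. Difference LHS − RHS = \frac{32 e^{x + y}}{3} ≠ 0, so u is not a solution.

Answer: No, the LHS evaluates to - \frac{16 e^{x + y}}{3}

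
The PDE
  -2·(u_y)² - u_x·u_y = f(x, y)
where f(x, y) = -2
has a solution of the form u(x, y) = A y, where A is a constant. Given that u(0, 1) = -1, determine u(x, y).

Answer: u(x, y) = - y

Derivation:
Substitute the ansatz u = A y into the left-hand side.
Derivatives of the ansatz:
  u_y = A
  u_x = 0
Term by term:
  -2·(u_y)² = - 2 A^{2}
  -u_x·u_y = 0
So the left-hand side equals
  - 2 A^{2}
This must equal f(x, y) = -2 identically.
Matching coefficients of the independent functions:
  [constant term]:  - 2 A^{2} = -2
These equations allow (A) = (-1) or (1).
Impose the point condition(s):
  u(0, 1) = -1  ⟹  A = -1
Only A = -1 satisfies everything.
Hence u(x, y) = - y.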